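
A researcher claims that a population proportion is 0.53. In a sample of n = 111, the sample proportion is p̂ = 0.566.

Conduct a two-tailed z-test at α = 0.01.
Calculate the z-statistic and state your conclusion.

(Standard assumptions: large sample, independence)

Answer: z = 0.7599, fail to reject H₀

Derivation:
H₀: p = 0.53, H₁: p ≠ 0.53
Standard error: SE = √(p₀(1-p₀)/n) = √(0.53×0.47/111) = 0.047372
z-statistic: z = (p̂ - p₀)/SE = (0.566 - 0.53)/0.047372 = 0.7599
Critical value: z_0.005 = ±2.576
p-value = 0.4473
Decision: fail to reject H₀ at α = 0.01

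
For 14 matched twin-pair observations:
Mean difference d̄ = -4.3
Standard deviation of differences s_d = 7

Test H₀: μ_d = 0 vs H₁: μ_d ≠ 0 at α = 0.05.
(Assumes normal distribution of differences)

df = n - 1 = 13
SE = s_d/√n = 7/√14 = 1.8708
t = d̄/SE = -4.3/1.8708 = -2.2985
Critical value: t_{0.025,13} = ±2.160
p-value ≈ 0.0388
Decision: reject H₀

Answer: t = -2.2985, reject H₀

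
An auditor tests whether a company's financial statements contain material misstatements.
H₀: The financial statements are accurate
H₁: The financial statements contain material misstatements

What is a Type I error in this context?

Answer: Concluding the statements are misstated when they are actually accurate

Derivation:
Type I error (α): Rejecting H₀ when H₀ is true
Type II error (β): Failing to reject H₀ when H₁ is true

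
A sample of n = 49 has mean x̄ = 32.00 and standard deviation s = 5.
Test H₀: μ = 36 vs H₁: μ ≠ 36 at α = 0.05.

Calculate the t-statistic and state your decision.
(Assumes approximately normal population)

df = n - 1 = 48
SE = s/√n = 5/√49 = 0.7143
t = (x̄ - μ₀)/SE = (32.00 - 36)/0.7143 = -5.5999
Critical value: t_{0.025,48} = ±2.011
p-value < 0.0001
Decision: reject H₀

Answer: t = -5.5999, reject H₀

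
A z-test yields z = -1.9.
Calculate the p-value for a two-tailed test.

Answer: p-value ≈ 0.0574

Derivation:
For z = -1.9:
p = 2×P(Z > |-1.9|) = 2×(1 - Φ(1.9)) = 0.0574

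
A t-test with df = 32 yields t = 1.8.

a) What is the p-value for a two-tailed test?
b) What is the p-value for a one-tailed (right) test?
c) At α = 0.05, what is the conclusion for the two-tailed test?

Answer: a) 0.0813, b) 0.0406, c) fail to reject H₀

Derivation:
Using t-distribution with df = 32:
a) Two-tailed: p = 2×P(T > 1.8) = 0.0813
b) One-tailed: p = P(T > 1.8) = 0.0406
c) 0.0813 ≥ 0.05, fail to reject H₀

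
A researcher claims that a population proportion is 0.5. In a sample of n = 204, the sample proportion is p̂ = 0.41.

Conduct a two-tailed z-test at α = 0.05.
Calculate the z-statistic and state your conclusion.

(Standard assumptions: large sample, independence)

Answer: z = -2.5709, reject H₀

Derivation:
H₀: p = 0.5, H₁: p ≠ 0.5
Standard error: SE = √(p₀(1-p₀)/n) = √(0.5×0.5/204) = 0.035007
z-statistic: z = (p̂ - p₀)/SE = (0.41 - 0.5)/0.035007 = -2.5709
Critical value: z_0.025 = ±1.960
p-value = 0.0101
Decision: reject H₀ at α = 0.05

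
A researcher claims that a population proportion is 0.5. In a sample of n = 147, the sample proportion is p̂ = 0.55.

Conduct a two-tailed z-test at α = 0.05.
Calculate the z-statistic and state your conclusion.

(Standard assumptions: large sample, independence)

H₀: p = 0.5, H₁: p ≠ 0.5
Standard error: SE = √(p₀(1-p₀)/n) = √(0.5×0.5/147) = 0.041239
z-statistic: z = (p̂ - p₀)/SE = (0.55 - 0.5)/0.041239 = 1.2124
Critical value: z_0.025 = ±1.960
p-value = 0.2254
Decision: fail to reject H₀ at α = 0.05

Answer: z = 1.2124, fail to reject H₀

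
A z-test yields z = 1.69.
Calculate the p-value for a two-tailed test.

For z = 1.69:
p = 2×P(Z > |1.69|) = 2×(1 - Φ(1.69)) = 0.0910

Answer: p-value ≈ 0.0910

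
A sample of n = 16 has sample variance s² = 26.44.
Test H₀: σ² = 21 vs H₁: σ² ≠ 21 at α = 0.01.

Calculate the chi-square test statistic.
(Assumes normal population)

Answer: χ² = 18.8857, fail to reject H₀

Derivation:
df = n - 1 = 15
χ² = (n-1)s²/σ₀² = 15×26.44/21 = 18.8857
Critical values: χ²_{0.995,15} = 4.601, χ²_{0.005,15} = 32.801
Rejection region: χ² < 4.601 or χ² > 32.801
Decision: fail to reject H₀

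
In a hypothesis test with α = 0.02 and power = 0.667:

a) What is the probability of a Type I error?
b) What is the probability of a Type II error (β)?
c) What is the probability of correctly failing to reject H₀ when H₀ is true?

Answer: a) 0.02, b) 0.333, c) 0.98

Derivation:
a) Type I error probability = α = 0.02
b) Power = P(reject H₀ | H₁ true) = 1 - β = 0.667, so Type II error probability = β = 1 - Power = 0.333
c) P(fail to reject H₀ | H₀ true) = 1 - α = 0.98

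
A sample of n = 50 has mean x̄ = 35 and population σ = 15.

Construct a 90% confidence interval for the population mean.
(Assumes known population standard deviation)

Answer: (31.5105, 38.4895)

Derivation:
Confidence level: 90%, α = 0.1
z_0.05 = 1.645
SE = σ/√n = 15/√50 = 2.1213
Margin of error = 1.645 × 2.1213 = 3.4895
CI: x̄ ± margin = 35 ± 3.4895
CI: (31.5105, 38.4895)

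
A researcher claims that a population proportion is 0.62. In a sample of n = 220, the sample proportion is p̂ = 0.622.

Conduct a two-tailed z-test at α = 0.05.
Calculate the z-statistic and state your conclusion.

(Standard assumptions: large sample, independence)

H₀: p = 0.62, H₁: p ≠ 0.62
Standard error: SE = √(p₀(1-p₀)/n) = √(0.62×0.38/220) = 0.032725
z-statistic: z = (p̂ - p₀)/SE = (0.622 - 0.62)/0.032725 = 0.0611
Critical value: z_0.025 = ±1.960
p-value = 0.9513
Decision: fail to reject H₀ at α = 0.05

Answer: z = 0.0611, fail to reject H₀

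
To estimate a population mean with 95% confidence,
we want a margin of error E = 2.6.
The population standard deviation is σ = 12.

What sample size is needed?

Answer: n = 82

Derivation:
z_0.025 = 1.960
n = (z×σ/E)² = (1.960×12/2.6)²
n = 81.8329
Round up: n = 82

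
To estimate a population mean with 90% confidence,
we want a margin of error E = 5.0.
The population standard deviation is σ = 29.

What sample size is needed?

Answer: n = 92

Derivation:
z_0.05 = 1.645
n = (z×σ/E)² = (1.645×29/5.0)²
n = 91.0307
Round up: n = 92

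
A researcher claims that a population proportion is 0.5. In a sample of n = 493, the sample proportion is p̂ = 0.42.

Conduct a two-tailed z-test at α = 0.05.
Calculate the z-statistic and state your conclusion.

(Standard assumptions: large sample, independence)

H₀: p = 0.5, H₁: p ≠ 0.5
Standard error: SE = √(p₀(1-p₀)/n) = √(0.5×0.5/493) = 0.022519
z-statistic: z = (p̂ - p₀)/SE = (0.42 - 0.5)/0.022519 = -3.5526
Critical value: z_0.025 = ±1.960
p-value = 0.0004
Decision: reject H₀ at α = 0.05

Answer: z = -3.5526, reject H₀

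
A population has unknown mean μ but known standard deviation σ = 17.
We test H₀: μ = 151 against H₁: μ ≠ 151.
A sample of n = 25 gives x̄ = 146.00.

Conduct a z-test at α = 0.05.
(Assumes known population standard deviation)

Standard error: SE = σ/√n = 17/√25 = 3.4000
z-statistic: z = (x̄ - μ₀)/SE = (146.00 - 151)/3.4000 = -1.4706
Critical value: ±1.960
p-value = 0.1414
Decision: fail to reject H₀

Answer: z = -1.4706, fail to reject H₀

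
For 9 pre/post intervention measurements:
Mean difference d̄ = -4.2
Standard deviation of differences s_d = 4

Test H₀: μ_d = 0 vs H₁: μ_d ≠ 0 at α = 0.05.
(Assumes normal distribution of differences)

df = n - 1 = 8
SE = s_d/√n = 4/√9 = 1.3333
t = d̄/SE = -4.2/1.3333 = -3.1501
Critical value: t_{0.025,8} = ±2.306
p-value ≈ 0.0136
Decision: reject H₀

Answer: t = -3.1501, reject H₀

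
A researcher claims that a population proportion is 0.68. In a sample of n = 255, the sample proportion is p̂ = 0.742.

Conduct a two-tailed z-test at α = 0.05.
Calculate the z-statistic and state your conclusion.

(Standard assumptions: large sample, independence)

H₀: p = 0.68, H₁: p ≠ 0.68
Standard error: SE = √(p₀(1-p₀)/n) = √(0.68×0.32/255) = 0.029212
z-statistic: z = (p̂ - p₀)/SE = (0.742 - 0.68)/0.029212 = 2.1224
Critical value: z_0.025 = ±1.960
p-value = 0.0338
Decision: reject H₀ at α = 0.05

Answer: z = 2.1224, reject H₀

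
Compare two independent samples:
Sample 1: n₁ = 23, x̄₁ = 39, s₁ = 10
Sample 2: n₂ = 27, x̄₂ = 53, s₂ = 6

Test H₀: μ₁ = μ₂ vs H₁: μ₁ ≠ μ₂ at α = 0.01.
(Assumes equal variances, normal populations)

Pooled variance: s²_p = [22×10² + 26×6²]/(48) = 65.3333
s_p = 8.0829
SE = s_p×√(1/n₁ + 1/n₂) = 8.0829×√(1/23 + 1/27) = 2.2935
t = (x̄₁ - x̄₂)/SE = (39 - 53)/2.2935 = -6.1042
df = 48, t-critical = ±2.682
Decision: reject H₀

Answer: t = -6.1042, reject H₀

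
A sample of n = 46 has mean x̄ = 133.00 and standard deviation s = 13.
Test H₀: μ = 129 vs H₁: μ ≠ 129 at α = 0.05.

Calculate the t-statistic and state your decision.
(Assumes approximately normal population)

df = n - 1 = 45
SE = s/√n = 13/√46 = 1.9167
t = (x̄ - μ₀)/SE = (133.00 - 129)/1.9167 = 2.0869
Critical value: t_{0.025,45} = ±2.014
p-value ≈ 0.0426
Decision: reject H₀

Answer: t = 2.0869, reject H₀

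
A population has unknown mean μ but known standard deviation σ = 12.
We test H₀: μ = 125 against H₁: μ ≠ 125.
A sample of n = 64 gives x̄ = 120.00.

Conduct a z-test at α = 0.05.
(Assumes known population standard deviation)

Answer: z = -3.3333, reject H₀

Derivation:
Standard error: SE = σ/√n = 12/√64 = 1.5000
z-statistic: z = (x̄ - μ₀)/SE = (120.00 - 125)/1.5000 = -3.3333
Critical value: ±1.960
p-value = 0.0009
Decision: reject H₀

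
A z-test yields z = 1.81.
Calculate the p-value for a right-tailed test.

For z = 1.81:
p = P(Z > 1.81) = 1 - Φ(1.81) = 0.0351

Answer: p-value ≈ 0.0351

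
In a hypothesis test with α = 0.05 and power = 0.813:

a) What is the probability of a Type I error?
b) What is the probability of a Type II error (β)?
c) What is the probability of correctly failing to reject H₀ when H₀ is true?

a) Type I error probability = α = 0.05
b) Power = P(reject H₀ | H₁ true) = 1 - β = 0.813, so Type II error probability = β = 1 - Power = 0.187
c) P(fail to reject H₀ | H₀ true) = 1 - α = 0.95

Answer: a) 0.05, b) 0.187, c) 0.95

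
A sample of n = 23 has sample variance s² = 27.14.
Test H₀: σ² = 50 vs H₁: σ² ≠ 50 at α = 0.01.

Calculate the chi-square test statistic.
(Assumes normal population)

df = n - 1 = 22
χ² = (n-1)s²/σ₀² = 22×27.14/50 = 11.9416
Critical values: χ²_{0.995,22} = 8.643, χ²_{0.005,22} = 42.796
Rejection region: χ² < 8.643 or χ² > 42.796
Decision: fail to reject H₀

Answer: χ² = 11.9416, fail to reject H₀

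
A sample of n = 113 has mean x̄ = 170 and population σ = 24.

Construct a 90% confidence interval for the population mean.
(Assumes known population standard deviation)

Answer: (166.2861, 173.7139)

Derivation:
Confidence level: 90%, α = 0.1
z_0.05 = 1.645
SE = σ/√n = 24/√113 = 2.2577
Margin of error = 1.645 × 2.2577 = 3.7139
CI: x̄ ± margin = 170 ± 3.7139
CI: (166.2861, 173.7139)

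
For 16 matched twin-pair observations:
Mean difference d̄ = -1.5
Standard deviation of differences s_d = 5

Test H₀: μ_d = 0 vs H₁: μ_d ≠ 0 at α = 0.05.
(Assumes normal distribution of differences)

Answer: t = -1.2000, fail to reject H₀

Derivation:
df = n - 1 = 15
SE = s_d/√n = 5/√16 = 1.2500
t = d̄/SE = -1.5/1.2500 = -1.2000
Critical value: t_{0.025,15} = ±2.131
p-value ≈ 0.2487
Decision: fail to reject H₀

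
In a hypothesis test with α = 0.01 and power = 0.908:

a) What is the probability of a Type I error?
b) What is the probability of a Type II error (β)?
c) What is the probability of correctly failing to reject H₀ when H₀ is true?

Answer: a) 0.01, b) 0.092, c) 0.99

Derivation:
a) Type I error probability = α = 0.01
b) Power = P(reject H₀ | H₁ true) = 1 - β = 0.908, so Type II error probability = β = 1 - Power = 0.092
c) P(fail to reject H₀ | H₀ true) = 1 - α = 0.99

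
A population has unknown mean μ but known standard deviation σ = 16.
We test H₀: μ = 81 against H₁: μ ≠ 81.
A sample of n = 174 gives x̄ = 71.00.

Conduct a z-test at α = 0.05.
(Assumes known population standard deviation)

Standard error: SE = σ/√n = 16/√174 = 1.2130
z-statistic: z = (x̄ - μ₀)/SE = (71.00 - 81)/1.2130 = -8.2440
Critical value: ±1.960
p-value < 0.0001
Decision: reject H₀

Answer: z = -8.2440, reject H₀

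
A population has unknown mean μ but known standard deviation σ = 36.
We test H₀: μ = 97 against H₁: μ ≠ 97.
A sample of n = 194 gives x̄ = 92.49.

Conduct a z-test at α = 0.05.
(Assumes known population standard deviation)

Standard error: SE = σ/√n = 36/√194 = 2.5846
z-statistic: z = (x̄ - μ₀)/SE = (92.49 - 97)/2.5846 = -1.7450
Critical value: ±1.960
p-value = 0.0810
Decision: fail to reject H₀

Answer: z = -1.7450, fail to reject H₀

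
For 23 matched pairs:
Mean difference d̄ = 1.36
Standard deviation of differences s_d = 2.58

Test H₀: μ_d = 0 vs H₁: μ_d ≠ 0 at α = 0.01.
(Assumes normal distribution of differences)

df = n - 1 = 22
SE = s_d/√n = 2.58/√23 = 0.5380
t = d̄/SE = 1.36/0.5380 = 2.5279
Critical value: t_{0.005,22} = ±2.819
p-value ≈ 0.0192
Decision: fail to reject H₀

Answer: t = 2.5279, fail to reject H₀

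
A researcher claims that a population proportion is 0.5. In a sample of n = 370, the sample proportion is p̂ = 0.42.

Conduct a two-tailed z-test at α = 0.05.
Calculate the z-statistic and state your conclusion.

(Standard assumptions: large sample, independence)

Answer: z = -3.0776, reject H₀

Derivation:
H₀: p = 0.5, H₁: p ≠ 0.5
Standard error: SE = √(p₀(1-p₀)/n) = √(0.5×0.5/370) = 0.025994
z-statistic: z = (p̂ - p₀)/SE = (0.42 - 0.5)/0.025994 = -3.0776
Critical value: z_0.025 = ±1.960
p-value = 0.0021
Decision: reject H₀ at α = 0.05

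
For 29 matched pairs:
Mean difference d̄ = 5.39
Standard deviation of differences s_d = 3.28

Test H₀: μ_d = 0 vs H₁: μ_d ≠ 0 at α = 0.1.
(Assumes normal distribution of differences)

Answer: t = 8.8491, reject H₀

Derivation:
df = n - 1 = 28
SE = s_d/√n = 3.28/√29 = 0.6091
t = d̄/SE = 5.39/0.6091 = 8.8491
Critical value: t_{0.05,28} = ±1.701
p-value < 0.0001
Decision: reject H₀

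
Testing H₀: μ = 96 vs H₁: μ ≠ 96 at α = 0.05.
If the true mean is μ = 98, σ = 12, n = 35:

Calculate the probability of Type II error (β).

SE = σ/√n = 12/√35 = 2.0284
Critical values: μ₀ ± z_0.025×SE = 96 ± 1.960×2.0284
Acceptance region: (92.0243, 99.9757)
Under H₁ (μ = 98): z_high = (99.9757 - 98)/2.0284 = 0.9740, z_low = (92.0243 - 98)/2.0284 = -2.9460
β = P(not reject | H₁) = Φ(0.9740) - Φ(-2.9460) ≈ 0.8334

Answer: β ≈ 0.8334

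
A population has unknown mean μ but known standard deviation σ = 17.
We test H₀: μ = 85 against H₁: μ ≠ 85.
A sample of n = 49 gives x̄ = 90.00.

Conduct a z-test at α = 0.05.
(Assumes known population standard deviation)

Standard error: SE = σ/√n = 17/√49 = 2.4286
z-statistic: z = (x̄ - μ₀)/SE = (90.00 - 85)/2.4286 = 2.0588
Critical value: ±1.960
p-value = 0.0395
Decision: reject H₀

Answer: z = 2.0588, reject H₀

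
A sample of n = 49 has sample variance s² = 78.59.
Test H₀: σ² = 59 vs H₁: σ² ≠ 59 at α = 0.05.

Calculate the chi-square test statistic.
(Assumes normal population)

df = n - 1 = 48
χ² = (n-1)s²/σ₀² = 48×78.59/59 = 63.9376
Critical values: χ²_{0.975,48} = 30.755, χ²_{0.025,48} = 69.023
Rejection region: χ² < 30.755 or χ² > 69.023
Decision: fail to reject H₀

Answer: χ² = 63.9376, fail to reject H₀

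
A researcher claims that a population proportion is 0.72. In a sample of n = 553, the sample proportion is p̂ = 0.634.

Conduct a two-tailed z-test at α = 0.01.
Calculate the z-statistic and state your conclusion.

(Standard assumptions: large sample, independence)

Answer: z = -4.5043, reject H₀

Derivation:
H₀: p = 0.72, H₁: p ≠ 0.72
Standard error: SE = √(p₀(1-p₀)/n) = √(0.72×0.28/553) = 0.019093
z-statistic: z = (p̂ - p₀)/SE = (0.634 - 0.72)/0.019093 = -4.5043
Critical value: z_0.005 = ±2.576
p-value < 0.0001
Decision: reject H₀ at α = 0.01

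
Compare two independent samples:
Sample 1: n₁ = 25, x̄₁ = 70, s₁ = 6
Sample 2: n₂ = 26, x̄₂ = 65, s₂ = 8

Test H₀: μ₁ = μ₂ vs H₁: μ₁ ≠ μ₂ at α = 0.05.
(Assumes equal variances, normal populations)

Answer: t = 2.5172, reject H₀

Derivation:
Pooled variance: s²_p = [24×6² + 25×8²]/(49) = 50.2857
s_p = 7.0912
SE = s_p×√(1/n₁ + 1/n₂) = 7.0912×√(1/25 + 1/26) = 1.9863
t = (x̄₁ - x̄₂)/SE = (70 - 65)/1.9863 = 2.5172
df = 49, t-critical = ±2.010
Decision: reject H₀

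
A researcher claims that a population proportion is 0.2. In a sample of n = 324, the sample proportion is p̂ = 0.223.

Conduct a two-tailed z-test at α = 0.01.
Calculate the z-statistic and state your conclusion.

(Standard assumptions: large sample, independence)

H₀: p = 0.2, H₁: p ≠ 0.2
Standard error: SE = √(p₀(1-p₀)/n) = √(0.2×0.8/324) = 0.022222
z-statistic: z = (p̂ - p₀)/SE = (0.223 - 0.2)/0.022222 = 1.0350
Critical value: z_0.005 = ±2.576
p-value = 0.3007
Decision: fail to reject H₀ at α = 0.01

Answer: z = 1.0350, fail to reject H₀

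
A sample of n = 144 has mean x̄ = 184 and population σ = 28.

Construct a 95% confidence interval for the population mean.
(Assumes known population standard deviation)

Confidence level: 95%, α = 0.05
z_0.025 = 1.960
SE = σ/√n = 28/√144 = 2.3333
Margin of error = 1.960 × 2.3333 = 4.5733
CI: x̄ ± margin = 184 ± 4.5733
CI: (179.4267, 188.5733)

Answer: (179.4267, 188.5733)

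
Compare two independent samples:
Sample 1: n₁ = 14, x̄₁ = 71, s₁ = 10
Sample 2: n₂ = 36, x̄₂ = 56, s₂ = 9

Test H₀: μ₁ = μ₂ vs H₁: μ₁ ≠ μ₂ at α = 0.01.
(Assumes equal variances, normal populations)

Pooled variance: s²_p = [13×10² + 35×9²]/(48) = 86.1458
s_p = 9.2815
SE = s_p×√(1/n₁ + 1/n₂) = 9.2815×√(1/14 + 1/36) = 2.9234
t = (x̄₁ - x̄₂)/SE = (71 - 56)/2.9234 = 5.1310
df = 48, t-critical = ±2.682
Decision: reject H₀

Answer: t = 5.1310, reject H₀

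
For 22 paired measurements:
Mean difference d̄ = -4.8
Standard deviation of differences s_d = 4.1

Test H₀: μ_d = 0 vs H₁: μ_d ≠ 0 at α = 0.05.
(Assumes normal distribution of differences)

df = n - 1 = 21
SE = s_d/√n = 4.1/√22 = 0.8741
t = d̄/SE = -4.8/0.8741 = -5.4914
Critical value: t_{0.025,21} = ±2.080
p-value < 0.0001
Decision: reject H₀

Answer: t = -5.4914, reject H₀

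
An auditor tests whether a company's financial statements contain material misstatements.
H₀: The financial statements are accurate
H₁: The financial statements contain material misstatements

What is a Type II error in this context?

A Type I error (probability α) occurs when we reject a true H₀.
A Type II error (probability β) occurs when we fail to reject a false H₀.

Answer: Failing to detect material misstatements that are actually present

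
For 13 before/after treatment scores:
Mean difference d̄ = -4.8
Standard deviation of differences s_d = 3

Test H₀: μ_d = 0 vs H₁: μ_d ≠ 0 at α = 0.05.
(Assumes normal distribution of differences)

df = n - 1 = 12
SE = s_d/√n = 3/√13 = 0.8321
t = d̄/SE = -4.8/0.8321 = -5.7685
Critical value: t_{0.025,12} = ±2.179
p-value ≈ 0.0001
Decision: reject H₀

Answer: t = -5.7685, reject H₀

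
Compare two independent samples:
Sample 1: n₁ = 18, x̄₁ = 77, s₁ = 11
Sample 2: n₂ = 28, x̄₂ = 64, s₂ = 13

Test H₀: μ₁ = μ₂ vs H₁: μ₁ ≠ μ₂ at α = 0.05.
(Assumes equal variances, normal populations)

Pooled variance: s²_p = [17×11² + 27×13²]/(44) = 150.4545
s_p = 12.2660
SE = s_p×√(1/n₁ + 1/n₂) = 12.2660×√(1/18 + 1/28) = 3.7057
t = (x̄₁ - x̄₂)/SE = (77 - 64)/3.7057 = 3.5081
df = 44, t-critical = ±2.015
Decision: reject H₀

Answer: t = 3.5081, reject H₀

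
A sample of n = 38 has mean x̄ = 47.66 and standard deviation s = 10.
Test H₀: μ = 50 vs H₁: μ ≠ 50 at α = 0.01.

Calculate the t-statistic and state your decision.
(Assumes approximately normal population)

Answer: t = -1.4425, fail to reject H₀

Derivation:
df = n - 1 = 37
SE = s/√n = 10/√38 = 1.6222
t = (x̄ - μ₀)/SE = (47.66 - 50)/1.6222 = -1.4425
Critical value: t_{0.005,37} = ±2.715
p-value ≈ 0.1576
Decision: fail to reject H₀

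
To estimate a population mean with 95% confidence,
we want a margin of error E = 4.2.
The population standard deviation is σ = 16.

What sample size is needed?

Answer: n = 56

Derivation:
z_0.025 = 1.960
n = (z×σ/E)² = (1.960×16/4.2)²
n = 55.7511
Round up: n = 56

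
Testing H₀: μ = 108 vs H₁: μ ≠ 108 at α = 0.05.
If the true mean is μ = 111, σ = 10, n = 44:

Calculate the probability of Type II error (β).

Answer: β ≈ 0.4880

Derivation:
SE = σ/√n = 10/√44 = 1.5076
Critical values: μ₀ ± z_0.025×SE = 108 ± 1.960×1.5076
Acceptance region: (105.0451, 110.9549)
Under H₁ (μ = 111): z_high = (110.9549 - 111)/1.5076 = -0.0299, z_low = (105.0451 - 111)/1.5076 = -3.9499
β = P(not reject | H₁) = Φ(-0.0299) - Φ(-3.9499) ≈ 0.4880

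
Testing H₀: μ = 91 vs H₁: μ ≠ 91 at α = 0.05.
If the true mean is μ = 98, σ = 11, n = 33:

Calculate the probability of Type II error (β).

Answer: β ≈ 0.0450

Derivation:
SE = σ/√n = 11/√33 = 1.9149
Critical values: μ₀ ± z_0.025×SE = 91 ± 1.960×1.9149
Acceptance region: (87.2468, 94.7532)
Under H₁ (μ = 98): z_high = (94.7532 - 98)/1.9149 = -1.6955, z_low = (87.2468 - 98)/1.9149 = -5.6155
β = P(not reject | H₁) = Φ(-1.6955) - Φ(-5.6155) ≈ 0.0450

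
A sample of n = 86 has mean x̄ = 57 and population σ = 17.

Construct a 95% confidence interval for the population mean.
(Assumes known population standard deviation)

Confidence level: 95%, α = 0.05
z_0.025 = 1.960
SE = σ/√n = 17/√86 = 1.8332
Margin of error = 1.960 × 1.8332 = 3.5931
CI: x̄ ± margin = 57 ± 3.5931
CI: (53.4069, 60.5931)

Answer: (53.4069, 60.5931)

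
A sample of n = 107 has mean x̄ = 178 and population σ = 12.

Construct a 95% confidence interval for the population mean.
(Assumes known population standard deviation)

Confidence level: 95%, α = 0.05
z_0.025 = 1.960
SE = σ/√n = 12/√107 = 1.1601
Margin of error = 1.960 × 1.1601 = 2.2738
CI: x̄ ± margin = 178 ± 2.2738
CI: (175.7262, 180.2738)

Answer: (175.7262, 180.2738)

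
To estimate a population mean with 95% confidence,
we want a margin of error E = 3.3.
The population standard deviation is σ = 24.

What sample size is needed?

Answer: n = 204

Derivation:
z_0.025 = 1.960
n = (z×σ/E)² = (1.960×24/3.3)²
n = 203.1921
Round up: n = 204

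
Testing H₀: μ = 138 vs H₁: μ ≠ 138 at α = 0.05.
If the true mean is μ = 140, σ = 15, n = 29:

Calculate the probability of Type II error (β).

SE = σ/√n = 15/√29 = 2.7854
Critical values: μ₀ ± z_0.025×SE = 138 ± 1.960×2.7854
Acceptance region: (132.5406, 143.4594)
Under H₁ (μ = 140): z_high = (143.4594 - 140)/2.7854 = 1.2420, z_low = (132.5406 - 140)/2.7854 = -2.6780
β = P(not reject | H₁) = Φ(1.2420) - Φ(-2.6780) ≈ 0.8892

Answer: β ≈ 0.8892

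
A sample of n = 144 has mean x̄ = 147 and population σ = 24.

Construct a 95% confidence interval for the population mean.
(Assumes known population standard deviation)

Confidence level: 95%, α = 0.05
z_0.025 = 1.960
SE = σ/√n = 24/√144 = 2.0000
Margin of error = 1.960 × 2.0000 = 3.9200
CI: x̄ ± margin = 147 ± 3.9200
CI: (143.0800, 150.9200)

Answer: (143.0800, 150.9200)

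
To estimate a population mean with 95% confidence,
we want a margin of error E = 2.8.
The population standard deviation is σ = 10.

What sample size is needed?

Answer: n = 49

Derivation:
z_0.025 = 1.960
n = (z×σ/E)² = (1.960×10/2.8)²
n = 49.0000
Already a whole number: n = 49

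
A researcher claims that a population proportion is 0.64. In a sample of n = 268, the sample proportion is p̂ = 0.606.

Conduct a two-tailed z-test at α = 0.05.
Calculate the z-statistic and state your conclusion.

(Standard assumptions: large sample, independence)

Answer: z = -1.1596, fail to reject H₀

Derivation:
H₀: p = 0.64, H₁: p ≠ 0.64
Standard error: SE = √(p₀(1-p₀)/n) = √(0.64×0.36/268) = 0.029321
z-statistic: z = (p̂ - p₀)/SE = (0.606 - 0.64)/0.029321 = -1.1596
Critical value: z_0.025 = ±1.960
p-value = 0.2462
Decision: fail to reject H₀ at α = 0.05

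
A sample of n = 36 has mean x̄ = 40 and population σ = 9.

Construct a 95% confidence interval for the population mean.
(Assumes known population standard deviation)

Answer: (37.0600, 42.9400)

Derivation:
Confidence level: 95%, α = 0.05
z_0.025 = 1.960
SE = σ/√n = 9/√36 = 1.5000
Margin of error = 1.960 × 1.5000 = 2.9400
CI: x̄ ± margin = 40 ± 2.9400
CI: (37.0600, 42.9400)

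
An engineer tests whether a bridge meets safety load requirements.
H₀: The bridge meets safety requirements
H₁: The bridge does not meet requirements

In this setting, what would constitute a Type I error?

Answer: Unnecessarily closing a safe bridge for repairs

Derivation:
Type I error: rejecting H₀ when it is actually true (false positive).
Type II error: failing to reject H₀ when H₁ is actually true (false negative).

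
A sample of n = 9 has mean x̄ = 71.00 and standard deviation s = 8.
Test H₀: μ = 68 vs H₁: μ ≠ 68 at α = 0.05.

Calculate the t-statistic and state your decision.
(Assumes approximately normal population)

Answer: t = 1.1250, fail to reject H₀

Derivation:
df = n - 1 = 8
SE = s/√n = 8/√9 = 2.6667
t = (x̄ - μ₀)/SE = (71.00 - 68)/2.6667 = 1.1250
Critical value: t_{0.025,8} = ±2.306
p-value ≈ 0.2932
Decision: fail to reject H₀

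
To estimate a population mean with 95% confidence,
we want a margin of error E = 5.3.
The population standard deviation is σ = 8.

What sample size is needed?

z_0.025 = 1.960
n = (z×σ/E)² = (1.960×8/5.3)²
n = 8.7527
Round up: n = 9

Answer: n = 9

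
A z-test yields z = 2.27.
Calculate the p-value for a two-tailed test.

Answer: p-value ≈ 0.0232

Derivation:
For z = 2.27:
p = 2×P(Z > |2.27|) = 2×(1 - Φ(2.27)) = 0.0232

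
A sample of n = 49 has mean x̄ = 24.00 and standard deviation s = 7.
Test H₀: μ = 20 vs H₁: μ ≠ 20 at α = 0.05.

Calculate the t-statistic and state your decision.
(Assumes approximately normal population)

df = n - 1 = 48
SE = s/√n = 7/√49 = 1.0000
t = (x̄ - μ₀)/SE = (24.00 - 20)/1.0000 = 4.0000
Critical value: t_{0.025,48} = ±2.011
p-value ≈ 0.0002
Decision: reject H₀

Answer: t = 4.0000, reject H₀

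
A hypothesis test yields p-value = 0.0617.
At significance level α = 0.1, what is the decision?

Compare p-value to α:
0.0617 < 0.1
Decision: reject H₀

Answer: reject H₀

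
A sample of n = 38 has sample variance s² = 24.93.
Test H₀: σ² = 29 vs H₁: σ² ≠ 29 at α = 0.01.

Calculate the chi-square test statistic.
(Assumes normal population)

Answer: χ² = 31.8072, fail to reject H₀

Derivation:
df = n - 1 = 37
χ² = (n-1)s²/σ₀² = 37×24.93/29 = 31.8072
Critical values: χ²_{0.995,37} = 18.586, χ²_{0.005,37} = 62.883
Rejection region: χ² < 18.586 or χ² > 62.883
Decision: fail to reject H₀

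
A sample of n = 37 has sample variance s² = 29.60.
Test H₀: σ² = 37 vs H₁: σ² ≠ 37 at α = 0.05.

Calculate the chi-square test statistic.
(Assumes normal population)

Answer: χ² = 28.8000, fail to reject H₀

Derivation:
df = n - 1 = 36
χ² = (n-1)s²/σ₀² = 36×29.60/37 = 28.8000
Critical values: χ²_{0.975,36} = 21.336, χ²_{0.025,36} = 54.437
Rejection region: χ² < 21.336 or χ² > 54.437
Decision: fail to reject H₀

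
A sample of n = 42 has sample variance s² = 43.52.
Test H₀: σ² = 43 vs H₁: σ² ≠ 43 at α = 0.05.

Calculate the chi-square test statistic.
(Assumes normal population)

Answer: χ² = 41.4958, fail to reject H₀

Derivation:
df = n - 1 = 41
χ² = (n-1)s²/σ₀² = 41×43.52/43 = 41.4958
Critical values: χ²_{0.975,41} = 25.215, χ²_{0.025,41} = 60.561
Rejection region: χ² < 25.215 or χ² > 60.561
Decision: fail to reject H₀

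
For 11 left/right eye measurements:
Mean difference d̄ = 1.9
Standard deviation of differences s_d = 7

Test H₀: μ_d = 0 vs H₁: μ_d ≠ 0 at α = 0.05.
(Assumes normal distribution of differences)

df = n - 1 = 10
SE = s_d/√n = 7/√11 = 2.1106
t = d̄/SE = 1.9/2.1106 = 0.9002
Critical value: t_{0.025,10} = ±2.228
p-value ≈ 0.3892
Decision: fail to reject H₀

Answer: t = 0.9002, fail to reject H₀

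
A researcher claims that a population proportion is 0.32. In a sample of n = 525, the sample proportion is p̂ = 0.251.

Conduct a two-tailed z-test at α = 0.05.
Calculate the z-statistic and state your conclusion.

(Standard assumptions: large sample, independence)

Answer: z = -3.3892, reject H₀

Derivation:
H₀: p = 0.32, H₁: p ≠ 0.32
Standard error: SE = √(p₀(1-p₀)/n) = √(0.32×0.68/525) = 0.020359
z-statistic: z = (p̂ - p₀)/SE = (0.251 - 0.32)/0.020359 = -3.3892
Critical value: z_0.025 = ±1.960
p-value = 0.0007
Decision: reject H₀ at α = 0.05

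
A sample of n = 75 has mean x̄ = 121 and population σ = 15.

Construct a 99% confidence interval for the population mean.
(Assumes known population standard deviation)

Answer: (116.5381, 125.4619)

Derivation:
Confidence level: 99%, α = 0.01
z_0.005 = 2.576
SE = σ/√n = 15/√75 = 1.7321
Margin of error = 2.576 × 1.7321 = 4.4619
CI: x̄ ± margin = 121 ± 4.4619
CI: (116.5381, 125.4619)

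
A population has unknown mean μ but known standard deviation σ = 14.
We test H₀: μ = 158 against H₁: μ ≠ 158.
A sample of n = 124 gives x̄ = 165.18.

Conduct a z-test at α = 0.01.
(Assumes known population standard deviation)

Standard error: SE = σ/√n = 14/√124 = 1.2572
z-statistic: z = (x̄ - μ₀)/SE = (165.18 - 158)/1.2572 = 5.7111
Critical value: ±2.576
p-value < 0.0001
Decision: reject H₀

Answer: z = 5.7111, reject H₀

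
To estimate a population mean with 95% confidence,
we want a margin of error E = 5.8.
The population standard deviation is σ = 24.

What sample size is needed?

z_0.025 = 1.960
n = (z×σ/E)² = (1.960×24/5.8)²
n = 65.7777
Round up: n = 66

Answer: n = 66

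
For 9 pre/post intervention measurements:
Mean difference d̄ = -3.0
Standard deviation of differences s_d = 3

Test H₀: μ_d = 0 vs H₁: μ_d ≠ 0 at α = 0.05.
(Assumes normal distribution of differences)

Answer: t = -3.0000, reject H₀

Derivation:
df = n - 1 = 8
SE = s_d/√n = 3/√9 = 1.0000
t = d̄/SE = -3.0/1.0000 = -3.0000
Critical value: t_{0.025,8} = ±2.306
p-value ≈ 0.0171
Decision: reject H₀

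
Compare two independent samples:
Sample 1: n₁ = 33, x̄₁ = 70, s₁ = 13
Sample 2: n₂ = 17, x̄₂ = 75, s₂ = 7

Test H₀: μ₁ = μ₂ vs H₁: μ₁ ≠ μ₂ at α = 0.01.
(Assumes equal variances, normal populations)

Pooled variance: s²_p = [32×13² + 16×7²]/(48) = 129.0000
s_p = 11.3578
SE = s_p×√(1/n₁ + 1/n₂) = 11.3578×√(1/33 + 1/17) = 3.3908
t = (x̄₁ - x̄₂)/SE = (70 - 75)/3.3908 = -1.4746
df = 48, t-critical = ±2.682
Decision: fail to reject H₀

Answer: t = -1.4746, fail to reject H₀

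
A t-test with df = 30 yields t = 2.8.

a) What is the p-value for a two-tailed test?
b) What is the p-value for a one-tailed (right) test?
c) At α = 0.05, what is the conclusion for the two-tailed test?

Answer: a) 0.0089, b) 0.0044, c) reject H₀

Derivation:
Using t-distribution with df = 30:
a) Two-tailed: p = 2×P(T > 2.8) = 0.0089
b) One-tailed: p = P(T > 2.8) = 0.0044
c) 0.0089 < 0.05, reject H₀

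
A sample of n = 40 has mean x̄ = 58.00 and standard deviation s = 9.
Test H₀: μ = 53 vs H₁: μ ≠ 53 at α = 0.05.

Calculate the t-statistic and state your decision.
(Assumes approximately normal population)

Answer: t = 3.5137, reject H₀

Derivation:
df = n - 1 = 39
SE = s/√n = 9/√40 = 1.4230
t = (x̄ - μ₀)/SE = (58.00 - 53)/1.4230 = 3.5137
Critical value: t_{0.025,39} = ±2.023
p-value ≈ 0.0011
Decision: reject H₀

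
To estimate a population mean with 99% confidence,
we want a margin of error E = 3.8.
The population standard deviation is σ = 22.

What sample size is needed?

z_0.005 = 2.576
n = (z×σ/E)² = (2.576×22/3.8)²
n = 222.4180
Round up: n = 223

Answer: n = 223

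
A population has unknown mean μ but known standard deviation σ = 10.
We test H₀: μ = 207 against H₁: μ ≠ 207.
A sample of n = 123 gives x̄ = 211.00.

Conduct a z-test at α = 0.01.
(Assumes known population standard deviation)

Answer: z = 4.4361, reject H₀

Derivation:
Standard error: SE = σ/√n = 10/√123 = 0.9017
z-statistic: z = (x̄ - μ₀)/SE = (211.00 - 207)/0.9017 = 4.4361
Critical value: ±2.576
p-value < 0.0001
Decision: reject H₀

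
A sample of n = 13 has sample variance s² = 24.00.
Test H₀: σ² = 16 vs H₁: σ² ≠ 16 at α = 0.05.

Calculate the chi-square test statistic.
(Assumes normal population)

df = n - 1 = 12
χ² = (n-1)s²/σ₀² = 12×24.00/16 = 18.0000
Critical values: χ²_{0.975,12} = 4.404, χ²_{0.025,12} = 23.337
Rejection region: χ² < 4.404 or χ² > 23.337
Decision: fail to reject H₀

Answer: χ² = 18.0000, fail to reject H₀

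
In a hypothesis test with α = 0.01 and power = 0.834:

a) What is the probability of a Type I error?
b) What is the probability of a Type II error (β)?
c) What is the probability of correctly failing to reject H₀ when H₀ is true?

Answer: a) 0.01, b) 0.166, c) 0.99

Derivation:
a) Type I error probability = α = 0.01
b) Power = P(reject H₀ | H₁ true) = 1 - β = 0.834, so Type II error probability = β = 1 - Power = 0.166
c) P(fail to reject H₀ | H₀ true) = 1 - α = 0.99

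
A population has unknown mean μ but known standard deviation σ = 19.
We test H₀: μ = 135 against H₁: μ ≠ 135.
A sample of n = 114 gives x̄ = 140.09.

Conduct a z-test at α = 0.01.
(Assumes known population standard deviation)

Standard error: SE = σ/√n = 19/√114 = 1.7795
z-statistic: z = (x̄ - μ₀)/SE = (140.09 - 135)/1.7795 = 2.8604
Critical value: ±2.576
p-value = 0.0042
Decision: reject H₀

Answer: z = 2.8604, reject H₀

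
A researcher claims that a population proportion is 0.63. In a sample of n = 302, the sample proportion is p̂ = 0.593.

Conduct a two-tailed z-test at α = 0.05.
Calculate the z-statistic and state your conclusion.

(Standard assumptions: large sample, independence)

Answer: z = -1.3318, fail to reject H₀

Derivation:
H₀: p = 0.63, H₁: p ≠ 0.63
Standard error: SE = √(p₀(1-p₀)/n) = √(0.63×0.37/302) = 0.027782
z-statistic: z = (p̂ - p₀)/SE = (0.593 - 0.63)/0.027782 = -1.3318
Critical value: z_0.025 = ±1.960
p-value = 0.1829
Decision: fail to reject H₀ at α = 0.05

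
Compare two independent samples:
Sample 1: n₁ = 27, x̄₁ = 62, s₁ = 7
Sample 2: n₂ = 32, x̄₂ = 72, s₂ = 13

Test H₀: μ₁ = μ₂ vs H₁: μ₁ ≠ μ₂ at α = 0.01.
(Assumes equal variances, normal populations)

Pooled variance: s²_p = [26×7² + 31×13²]/(57) = 114.2632
s_p = 10.6894
SE = s_p×√(1/n₁ + 1/n₂) = 10.6894×√(1/27 + 1/32) = 2.7933
t = (x̄₁ - x̄₂)/SE = (62 - 72)/2.7933 = -3.5800
df = 57, t-critical = ±2.665
Decision: reject H₀

Answer: t = -3.5800, reject H₀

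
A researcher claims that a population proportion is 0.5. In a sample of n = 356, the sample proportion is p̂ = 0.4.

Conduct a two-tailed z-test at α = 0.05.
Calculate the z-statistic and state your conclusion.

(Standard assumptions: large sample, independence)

H₀: p = 0.5, H₁: p ≠ 0.5
Standard error: SE = √(p₀(1-p₀)/n) = √(0.5×0.5/356) = 0.026500
z-statistic: z = (p̂ - p₀)/SE = (0.4 - 0.5)/0.026500 = -3.7736
Critical value: z_0.025 = ±1.960
p-value = 0.0002
Decision: reject H₀ at α = 0.05

Answer: z = -3.7736, reject H₀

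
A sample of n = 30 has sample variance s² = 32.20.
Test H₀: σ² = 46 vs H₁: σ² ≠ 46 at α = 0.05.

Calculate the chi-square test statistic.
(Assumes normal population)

df = n - 1 = 29
χ² = (n-1)s²/σ₀² = 29×32.20/46 = 20.3000
Critical values: χ²_{0.975,29} = 16.047, χ²_{0.025,29} = 45.722
Rejection region: χ² < 16.047 or χ² > 45.722
Decision: fail to reject H₀

Answer: χ² = 20.3000, fail to reject H₀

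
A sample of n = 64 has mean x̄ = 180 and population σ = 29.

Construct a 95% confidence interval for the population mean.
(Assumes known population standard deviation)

Answer: (172.8950, 187.1050)

Derivation:
Confidence level: 95%, α = 0.05
z_0.025 = 1.960
SE = σ/√n = 29/√64 = 3.6250
Margin of error = 1.960 × 3.6250 = 7.1050
CI: x̄ ± margin = 180 ± 7.1050
CI: (172.8950, 187.1050)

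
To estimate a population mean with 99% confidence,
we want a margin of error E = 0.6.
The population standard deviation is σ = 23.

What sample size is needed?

z_0.005 = 2.576
n = (z×σ/E)² = (2.576×23/0.6)²
n = 9750.9042
Round up: n = 9751

Answer: n = 9751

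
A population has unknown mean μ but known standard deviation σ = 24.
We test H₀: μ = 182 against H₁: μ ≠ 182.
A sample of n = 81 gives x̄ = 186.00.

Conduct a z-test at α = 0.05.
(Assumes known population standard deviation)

Answer: z = 1.5000, fail to reject H₀

Derivation:
Standard error: SE = σ/√n = 24/√81 = 2.6667
z-statistic: z = (x̄ - μ₀)/SE = (186.00 - 182)/2.6667 = 1.5000
Critical value: ±1.960
p-value = 0.1336
Decision: fail to reject H₀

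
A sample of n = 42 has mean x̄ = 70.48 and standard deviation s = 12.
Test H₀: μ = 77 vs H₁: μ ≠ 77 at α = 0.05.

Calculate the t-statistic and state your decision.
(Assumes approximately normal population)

Answer: t = -3.5213, reject H₀

Derivation:
df = n - 1 = 41
SE = s/√n = 12/√42 = 1.8516
t = (x̄ - μ₀)/SE = (70.48 - 77)/1.8516 = -3.5213
Critical value: t_{0.025,41} = ±2.020
p-value ≈ 0.0011
Decision: reject H₀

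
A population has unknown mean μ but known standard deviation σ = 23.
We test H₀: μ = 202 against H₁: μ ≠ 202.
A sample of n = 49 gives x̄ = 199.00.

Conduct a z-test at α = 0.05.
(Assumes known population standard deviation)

Answer: z = -0.9130, fail to reject H₀

Derivation:
Standard error: SE = σ/√n = 23/√49 = 3.2857
z-statistic: z = (x̄ - μ₀)/SE = (199.00 - 202)/3.2857 = -0.9130
Critical value: ±1.960
p-value = 0.3612
Decision: fail to reject H₀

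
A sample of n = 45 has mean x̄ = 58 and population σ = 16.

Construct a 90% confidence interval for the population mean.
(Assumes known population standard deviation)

Confidence level: 90%, α = 0.1
z_0.05 = 1.645
SE = σ/√n = 16/√45 = 2.3851
Margin of error = 1.645 × 2.3851 = 3.9235
CI: x̄ ± margin = 58 ± 3.9235
CI: (54.0765, 61.9235)

Answer: (54.0765, 61.9235)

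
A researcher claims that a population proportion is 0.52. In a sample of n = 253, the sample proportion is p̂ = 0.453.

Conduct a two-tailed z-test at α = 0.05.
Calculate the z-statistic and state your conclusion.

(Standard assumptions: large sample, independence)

Answer: z = -2.1331, reject H₀

Derivation:
H₀: p = 0.52, H₁: p ≠ 0.52
Standard error: SE = √(p₀(1-p₀)/n) = √(0.52×0.48/253) = 0.031410
z-statistic: z = (p̂ - p₀)/SE = (0.453 - 0.52)/0.031410 = -2.1331
Critical value: z_0.025 = ±1.960
p-value = 0.0329
Decision: reject H₀ at α = 0.05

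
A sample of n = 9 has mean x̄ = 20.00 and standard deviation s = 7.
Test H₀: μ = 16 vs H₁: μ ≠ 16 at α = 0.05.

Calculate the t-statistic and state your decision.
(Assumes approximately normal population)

df = n - 1 = 8
SE = s/√n = 7/√9 = 2.3333
t = (x̄ - μ₀)/SE = (20.00 - 16)/2.3333 = 1.7143
Critical value: t_{0.025,8} = ±2.306
p-value ≈ 0.1248
Decision: fail to reject H₀

Answer: t = 1.7143, fail to reject H₀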